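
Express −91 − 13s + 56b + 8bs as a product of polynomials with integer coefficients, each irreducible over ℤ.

(8b − 13)(s + 7)

Group as (8bs + 56b) + (−13s − 91) = 8b(s + 7) − 13(s + 7).
Both groups share the factor (s + 7).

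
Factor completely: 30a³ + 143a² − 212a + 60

(5a − 2)(6a − 5)(a + 6)

By the rational root theorem, a = 2/5 is a root, giving the factor (5a − 2) and quotient 6a² + 31a − 30.
The remaining quadratic factors as (a + 6)(6a − 5).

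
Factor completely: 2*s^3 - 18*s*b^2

Every term has a factor of 2*s. Then s^2 - 9*b^2 = (s)² − (3*b)².

2*s*(s - 3*b)*(s + 3*b)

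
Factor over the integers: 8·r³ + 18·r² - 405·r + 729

By the rational root theorem, r = -9 is a root, so (r + 9) is a factor; dividing leaves 8·r² - 54·r + 81.
The remaining quadratic factors as (2·r - 9)(4·r - 9).

(2·r - 9)·(4·r - 9)·(r + 9)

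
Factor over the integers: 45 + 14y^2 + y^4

Substitute u = y^2 to get a quadratic in u, then factor.
y^2 + 5 is irreducible over ℤ (always positive, so no real roots).
y^2 + 9 is irreducible over ℤ (sum of squares).

(y^2 + 5)(y^2 + 9)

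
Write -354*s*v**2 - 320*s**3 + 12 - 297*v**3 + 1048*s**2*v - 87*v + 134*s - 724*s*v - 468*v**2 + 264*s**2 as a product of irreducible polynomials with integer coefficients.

Group: 4*s*(-80*s**2 + 42*s*v + 86*s + 27*v**2 + 45*v + 12) + (-11*v + 1)*(-80*s**2 + 42*s*v + 86*s + 27*v**2 + 45*v + 12); both groups contain (-80*s**2 + 42*s*v + 86*s + 27*v**2 + 45*v + 12), so (4*s - 11*v + 1) is a factor with cofactor -80*s**2 + 42*s*v + 86*s + 27*v**2 + 45*v + 12.
The cofactor groups again: -80*s**2 + 42*s*v + 86*s + 27*v**2 + 45*v + 12 = -10*s*(8*s + 3*v + 1) + (9*v + 12)*(8*s + 3*v + 1); both groups contain (8*s + 3*v + 1), giving -(10*s - 9*v - 12)*(8*s + 3*v + 1).

-(10*s - 9*v - 12)*(4*s - 11*v + 1)*(8*s + 3*v + 1)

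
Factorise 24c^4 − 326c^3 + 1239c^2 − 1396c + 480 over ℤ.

(4c − 3)(6c − 5)(c − 4)(c − 8)

Testing divisors of the constant over divisors of the leading coefficient, c = 3/4 is a root, so (4c − 3) divides it; the quotient is 6c^3 − 77c^2 + 252c − 160.
Then c = 4 is a root, giving the factor (c − 4) and quotient 6c^2 − 53c + 40.
The remaining quadratic factors as (c − 8)(6c − 5).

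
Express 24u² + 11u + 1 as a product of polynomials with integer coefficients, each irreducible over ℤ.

(3u + 1)(8u + 1)

Need a pair with product 24·1 = 24 and sum 11: that's 8 and 3.
Split the middle term: 24u² + 8u + 3u + 1 = 8u(3u + 1) + (3u + 1).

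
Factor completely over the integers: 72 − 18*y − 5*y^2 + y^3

Trying the rational-root candidates, y = 6 is a root, giving the factor (y − 6) and quotient y^2 + y − 12.
The remaining quadratic factors as (y + 4)(y − 3).

(y + 4)*(y − 3)*(y − 6)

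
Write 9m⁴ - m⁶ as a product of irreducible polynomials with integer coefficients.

Pull out the common factor m⁴, leaving -m² + 9.
Recognize a difference of squares with the parts 3 and m.

-m⁴(m + 3)(m - 3)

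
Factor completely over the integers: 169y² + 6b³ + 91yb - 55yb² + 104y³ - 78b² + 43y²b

Group: 13y(8y² + 7yb + 13y - b² + 13b) - 6b(8y² + 7yb + 13y - b² + 13b); both groups contain (8y² + 7yb + 13y - b² + 13b), so (13y - 6b) is a factor with cofactor 8y² + 7yb + 13y - b² + 13b.
The cofactor groups again: 8y² + 7yb + 13y - b² + 13b = 8y(y + b) + (-b + 13)(y + b); both groups contain (y + b), giving (8y - b + 13)(y + b).

(13y - 6b)(8y - b + 13)(y + b)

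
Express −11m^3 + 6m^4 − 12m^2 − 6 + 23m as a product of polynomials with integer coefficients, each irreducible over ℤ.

By the rational root theorem, m = −3/2 is a root, so (2m + 3) is a factor; dividing leaves 3m^3 − 10m^2 + 9m − 2.
Continuing, m = 1 is a root, giving the factor (m − 1) and quotient 3m^2 − 7m + 2.
The remaining quadratic factors as (m − 2)(3m − 1).

(2m + 3)(3m − 1)(m − 1)(m − 2)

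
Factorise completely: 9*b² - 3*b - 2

(3*b + 1)*(3*b - 2)

Need a pair with product 9·(-2) = -18 and sum -3: that's 3 and -6.
Split the middle term: 9*b² + 3*b - 6*b - 2 = 3*b*(3*b + 1) - 2*(3*b + 1).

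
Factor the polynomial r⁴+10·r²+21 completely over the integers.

Substitute u = r² to get a quadratic in u, then factor.
r²+7 is irreducible over ℤ (always positive, so no real roots).
r²+3 is irreducible over ℤ (always positive, so no real roots).

(r²+3)·(r²+7)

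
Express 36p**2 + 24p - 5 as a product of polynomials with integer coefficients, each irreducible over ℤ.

Need a pair with product 36·(-5) = -180 and sum 24: that's 30 and -6.
Split the middle term: 36p**2 + 30p - 6p - 5 = 6p(6p + 5) - (6p + 5).

(6p + 5)(6p - 1)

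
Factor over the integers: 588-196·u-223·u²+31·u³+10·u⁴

By the rational root theorem, u = -6 is a root, giving the factor (u+6) and quotient 10·u³-29·u²-49·u+98.
Continuing, u = 7/5 is a root, giving the factor (5·u-7) and quotient 2·u²-3·u-14.
The remaining quadratic factors as (u+2)(2·u-7).

(2·u-7)·(5·u-7)·(u+2)·(u+6)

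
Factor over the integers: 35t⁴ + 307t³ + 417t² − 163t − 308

By the rational root theorem, t = 4/5 is a root, giving the factor (5t − 4) and quotient 7t³ + 67t² + 137t + 77.
Then t = −7 is a root, so (t + 7) divides it; the quotient is 7t² + 18t + 11.
The remaining quadratic factors as (t + 1)(7t + 11).

(5t − 4)(7t + 11)(t + 1)(t + 7)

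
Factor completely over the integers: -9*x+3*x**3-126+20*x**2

Testing divisors of the constant over divisors of the leading coefficient, x = -6 is a root, so (x+6) is a factor; dividing leaves 3*x**2+2*x-21.
The remaining quadratic factors as (x+3)(3*x-7).

(3*x-7)*(x+3)*(x+6)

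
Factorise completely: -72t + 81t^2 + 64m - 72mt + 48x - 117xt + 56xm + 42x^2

(7x - 9t + 8)(6x + 8m - 9t)

Group: 6x(7x - 9t + 8) + (8m - 9t)(7x - 9t + 8); both groups contain (7x - 9t + 8).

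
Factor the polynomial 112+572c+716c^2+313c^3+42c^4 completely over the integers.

(6c+7)(7c+2)(c+2)(c+4)

Trying the rational-root candidates, c = −2/7 is a root, so (7c+2) is a factor; dividing leaves 6c^3+43c^2+90c+56.
Continuing, c = −7/6 is a root, so (6c+7) divides it; the quotient is c^2+6c+8.
The remaining quadratic factors as (c+2)(c+4).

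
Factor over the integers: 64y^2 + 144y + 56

Pull out the common factor 8, then factor the remaining trinomial.

8(2y + 1)(4y + 7)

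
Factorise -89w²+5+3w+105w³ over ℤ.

(3w-1)(5w+1)(7w-5)

Testing divisors of the constant over divisors of the leading coefficient, w = -1/5 is a root, so (5w+1) divides it; the quotient is 21w²-22w+5.
The remaining quadratic factors as (3w-1)(7w-5).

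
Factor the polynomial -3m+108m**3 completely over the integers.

Every term has a factor of 3m. Then 36m**2-1 = (6m)² − (1)².

3m(6m+1)(6m-1)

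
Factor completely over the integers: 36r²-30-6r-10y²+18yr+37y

Group: -5y(2y-6r-5) + (-6r+6)(2y-6r-5); both groups contain (2y-6r-5).

-(2y-6r-5)(5y+6r-6)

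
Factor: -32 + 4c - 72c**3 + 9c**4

(c - 8)(9c**3 + 4)

Group as (9c**4 + 4c) + (-72c**3 - 32) = c(9c**3 + 4) - 8(9c**3 + 4).
Both groups share the factor (9c**3 + 4).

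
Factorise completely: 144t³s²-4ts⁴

4s²t(6t-s)(6t+s)

Pull out the common factor 4ts²; 36t²-s² is a difference of squares.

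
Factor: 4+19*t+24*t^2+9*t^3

(3*t+1)*(3*t+4)*(t+1)

Testing divisors of the constant over divisors of the leading coefficient, t = −1 is a root, so (t+1) divides it; the quotient is 9*t^2+15*t+4.
The remaining quadratic factors as (3*t+1)(3*t+4).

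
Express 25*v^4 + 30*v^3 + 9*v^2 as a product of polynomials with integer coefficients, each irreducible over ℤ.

Factor out v^2 first: what remains is 25*v^2 + 30*v + 9.
Recognize a perfect-square trinomial with the parts 5*v and 3.

v^2*(5*v + 3)^2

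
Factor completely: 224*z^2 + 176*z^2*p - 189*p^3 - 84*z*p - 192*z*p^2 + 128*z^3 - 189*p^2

(8*z - 9*p)*(4*z + 3*p)*(4*z + 7*p + 7)

Group: 4*z*(32*z^2 + 20*z*p + 56*z - 63*p^2 - 63*p) + 3*p*(32*z^2 + 20*z*p + 56*z - 63*p^2 - 63*p); both groups contain (32*z^2 + 20*z*p + 56*z - 63*p^2 - 63*p), so (4*z + 3*p) is a factor with cofactor 32*z^2 + 20*z*p + 56*z - 63*p^2 - 63*p.
The cofactor groups again: 32*z^2 + 20*z*p + 56*z - 63*p^2 - 63*p = 4*z*(8*z - 9*p) + (7*p + 7)*(8*z - 9*p); both groups contain (8*z - 9*p), giving (4*z + 7*p + 7)*(8*z - 9*p).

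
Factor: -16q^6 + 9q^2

-q^2(4q^2 + 3)(4q^2 - 3)

Every term has a factor of q^2; factoring it out leaves -16q^4 + 9.
Recognize a difference of squares with the parts 3 and 4q^2.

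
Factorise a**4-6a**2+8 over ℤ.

(a+2)(a-2)(a**2-2)

Substitute u = a**2 to get a quadratic in u, then factor.
a**2-2 is irreducible over ℤ (2 is not a perfect square).
a**2-4 is a difference of squares.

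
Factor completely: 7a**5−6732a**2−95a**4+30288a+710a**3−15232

(7a−4)(a−7)(a−8)(a**2+2a+68)

Testing divisors of the constant over divisors of the leading coefficient, a = 8 is a root, giving the factor (a−8) and quotient 7a**4−39a**3+398a**2−3548a+1904.
Next, a = 4/7 is a root, so (7a−4) is a factor; dividing leaves a**3−5a**2+54a−476.
Continuing, a = 7 is a root, so (a−7) is a factor; dividing leaves a**2+2a+68.
The quadratic a**2+2a+68 has discriminant −268 < 0 and is irreducible over ℤ.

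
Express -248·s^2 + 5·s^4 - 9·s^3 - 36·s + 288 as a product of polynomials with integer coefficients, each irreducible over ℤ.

Testing divisors of the constant over divisors of the leading coefficient, s = 1 is a root, so (s - 1) divides it; the quotient is 5·s^3 - 4·s^2 - 252·s - 288.
Continuing, s = -6 is a root, so (s + 6) is a factor; dividing leaves 5·s^2 - 34·s - 48.
The remaining quadratic factors as (5·s + 6)(s - 8).

(5·s + 6)·(s + 6)·(s - 1)·(s - 8)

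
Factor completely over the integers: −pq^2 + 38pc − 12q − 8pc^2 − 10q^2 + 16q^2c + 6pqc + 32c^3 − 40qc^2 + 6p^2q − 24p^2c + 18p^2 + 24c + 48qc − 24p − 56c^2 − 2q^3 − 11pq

(2p + q − 2c)(q − 4c + 3)(3p − 2q + 4c − 4)

Group: 3p(2pq − 8pc + 6p + q^2 − 6qc + 3q + 8c^2 − 6c) + (−2q + 4c − 4)(2pq − 8pc + 6p + q^2 − 6qc + 3q + 8c^2 − 6c); both groups contain (2pq − 8pc + 6p + q^2 − 6qc + 3q + 8c^2 − 6c), so (3p − 2q + 4c − 4) is a factor with cofactor 2pq − 8pc + 6p + q^2 − 6qc + 3q + 8c^2 − 6c.
The cofactor groups again: 2pq − 8pc + 6p + q^2 − 6qc + 3q + 8c^2 − 6c = q(2p + q − 2c) + (−4c + 3)(2p + q − 2c); both groups contain (2p + q − 2c), giving (q − 4c + 3)(2p + q − 2c).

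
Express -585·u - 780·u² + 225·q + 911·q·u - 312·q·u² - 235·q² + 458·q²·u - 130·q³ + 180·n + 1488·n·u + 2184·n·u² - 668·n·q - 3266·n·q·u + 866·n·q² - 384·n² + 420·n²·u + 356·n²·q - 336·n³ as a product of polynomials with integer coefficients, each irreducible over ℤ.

Group: 4·n·(-84·n² + 194·n·q - 168·n·u - 96·n - 26·q² + 24·q·u - 47·q + 60·u + 45) + (5·q - 13·u)·(-84·n² + 194·n·q - 168·n·u - 96·n - 26·q² + 24·q·u - 47·q + 60·u + 45); both groups contain (-84·n² + 194·n·q - 168·n·u - 96·n - 26·q² + 24·q·u - 47·q + 60·u + 45), so (4·n + 5·q - 13·u) is a factor with cofactor -84·n² + 194·n·q - 168·n·u - 96·n - 26·q² + 24·q·u - 47·q + 60·u + 45.
The cofactor groups again: -84·n² + 194·n·q - 168·n·u - 96·n - 26·q² + 24·q·u - 47·q + 60·u + 45 = -14·n·(6·n - 13·q + 12·u + 9) + (2·q + 5)·(6·n - 13·q + 12·u + 9); both groups contain (6·n - 13·q + 12·u + 9), giving -(14·n - 2·q - 5)·(6·n - 13·q + 12·u + 9).

-(14·n - 2·q - 5)·(4·n + 5·q - 13·u)·(6·n - 13·q + 12·u + 9)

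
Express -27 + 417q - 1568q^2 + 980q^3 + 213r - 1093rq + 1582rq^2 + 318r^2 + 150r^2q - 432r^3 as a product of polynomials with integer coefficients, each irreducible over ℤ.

-(6r - 14q + 3)(9r + 10q - 1)(8r + 7q - 9)

Group: 6r(-72r^2 - 143rq + 89r - 70q^2 + 97q - 9) + (-14q + 3)(-72r^2 - 143rq + 89r - 70q^2 + 97q - 9); both groups contain (-72r^2 - 143rq + 89r - 70q^2 + 97q - 9), so (6r - 14q + 3) is a factor with cofactor -72r^2 - 143rq + 89r - 70q^2 + 97q - 9.
The cofactor groups again: -72r^2 - 143rq + 89r - 70q^2 + 97q - 9 = -8r(9r + 10q - 1) + (-7q + 9)(9r + 10q - 1); both groups contain (9r + 10q - 1), giving -(8r + 7q - 9)(9r + 10q - 1).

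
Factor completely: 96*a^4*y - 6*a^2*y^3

6*a^2*y*(4*a + y)*(4*a - y)

Pull out the common factor 6*a^2*y; 16*a^2 - y^2 is a difference of squares.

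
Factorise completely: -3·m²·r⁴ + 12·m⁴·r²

3·m²·r²·(2·m + r)·(2·m - r)

Pull out the common factor 3·m²·r²; 4·m² - r² is a difference of squares.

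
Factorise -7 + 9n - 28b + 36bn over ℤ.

(4b + 1)(9n - 7)

Group as (36bn - 28b) + (9n - 7) = 4b(9n - 7) + (9n - 7).
Both groups share the factor (9n - 7).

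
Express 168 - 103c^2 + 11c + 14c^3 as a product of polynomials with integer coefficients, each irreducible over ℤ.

(2c - 3)(7c + 8)(c - 7)

Among the possible rational roots, c = -8/7 is a root, giving the factor (7c + 8) and quotient 2c^2 - 17c + 21.
The remaining quadratic factors as (2c - 3)(c - 7).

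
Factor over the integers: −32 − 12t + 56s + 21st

(3t + 8)(7s − 4)

Group as (21st + 56s) + (−12t − 32) = 7s(3t + 8) − 4(3t + 8).
Both groups share the factor (3t + 8).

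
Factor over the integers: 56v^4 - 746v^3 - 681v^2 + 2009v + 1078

Among the possible rational roots, v = -7/4 is a root, giving the factor (4v + 7) and quotient 14v^3 - 211v^2 + 199v + 154.
Then v = 14 is a root, so (v - 14) is a factor; dividing leaves 14v^2 - 15v - 11.
The remaining quadratic factors as (7v - 11)(2v + 1).

(2v + 1)(4v + 7)(7v - 11)(v - 14)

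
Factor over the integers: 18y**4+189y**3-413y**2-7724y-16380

(2y-13)(3y+10)(3y+14)(y+9)

Among the possible rational roots, y = 13/2 is a root, so (2y-13) is a factor; dividing leaves 9y**3+153y**2+788y+1260.
Next, y = -10/3 is a root, so (3y+10) is a factor; dividing leaves 3y**2+41y+126.
The remaining quadratic factors as (y+9)(3y+14).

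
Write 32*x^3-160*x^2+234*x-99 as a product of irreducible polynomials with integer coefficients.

(2*x-3)*(4*x-11)*(4*x-3)

Trying the rational-root candidates, x = 11/4 is a root, so (4*x-11) is a factor; dividing leaves 8*x^2-18*x+9.
The remaining quadratic factors as (2*x-3)(4*x-3).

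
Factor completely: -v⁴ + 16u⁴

Write as (4u²)² − (v²)², then factor 4u² - v² once more.

(2u + v)(2u - v)(4u² + v²)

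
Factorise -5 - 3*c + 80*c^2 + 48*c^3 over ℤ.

(3*c + 5)*(4*c + 1)*(4*c - 1)

Among the possible rational roots, c = -5/3 is a root, so (3*c + 5) is a factor; dividing leaves 16*c^2 - 1.
The remaining quadratic factors as (4*c - 1)(4*c + 1).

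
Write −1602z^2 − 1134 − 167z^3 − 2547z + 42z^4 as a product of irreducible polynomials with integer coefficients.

(6z + 7)(7z + 6)(z + 3)(z − 9)

Trying the rational-root candidates, z = −6/7 is a root, so (7z + 6) divides it; the quotient is 6z^3 − 29z^2 − 204z − 189.
Next, z = −7/6 is a root, so (6z + 7) is a factor; dividing leaves z^2 − 6z − 27.
The remaining quadratic factors as (z − 9)(z + 3).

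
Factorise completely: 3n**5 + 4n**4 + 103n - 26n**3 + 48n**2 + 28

(3n + 1)(n + 1)(n + 4)(n**2 - 4n + 7)

By the rational root theorem, n = -4 is a root, so (n + 4) divides it; the quotient is 3n**4 - 8n**3 + 6n**2 + 24n + 7.
Continuing, n = -1 is a root, so (n + 1) is a factor; dividing leaves 3n**3 - 11n**2 + 17n + 7.
Next, n = -1/3 is a root, giving the factor (3n + 1) and quotient n**2 - 4n + 7.
The quadratic n**2 - 4n + 7 has discriminant -12 < 0 and is irreducible over ℤ.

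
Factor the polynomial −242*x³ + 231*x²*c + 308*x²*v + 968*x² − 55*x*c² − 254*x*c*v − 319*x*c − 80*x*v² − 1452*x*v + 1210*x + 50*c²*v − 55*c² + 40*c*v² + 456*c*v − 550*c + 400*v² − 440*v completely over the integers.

Group: 11*x*(−22*x² + 21*x*c + 8*x*v + 110*x − 5*c² − 4*c*v − 50*c − 40*v) + (−10*v + 11)*(−22*x² + 21*x*c + 8*x*v + 110*x − 5*c² − 4*c*v − 50*c − 40*v); both groups contain (−22*x² + 21*x*c + 8*x*v + 110*x − 5*c² − 4*c*v − 50*c − 40*v), so (11*x − 10*v + 11) is a factor with cofactor −22*x² + 21*x*c + 8*x*v + 110*x − 5*c² − 4*c*v − 50*c − 40*v.
The cofactor groups again: −22*x² + 21*x*c + 8*x*v + 110*x − 5*c² − 4*c*v − 50*c − 40*v = −11*x*(2*x − c − 10) + (5*c + 4*v)*(2*x − c − 10); both groups contain (2*x − c − 10), giving −(11*x − 5*c − 4*v)*(2*x − c − 10).

−(11*x − 10*v + 11)*(11*x − 5*c − 4*v)*(2*x − c − 10)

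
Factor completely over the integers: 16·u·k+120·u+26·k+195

Group as (16·u·k+120·u) + (26·k+195) = 8·u·(2·k+15) + 13·(2·k+15).
Both groups share the factor (2·k+15).

(2·k+15)·(8·u+13)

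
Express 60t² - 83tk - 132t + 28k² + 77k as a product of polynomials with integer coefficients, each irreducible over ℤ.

(5t - 4k - 11)(12t - 7k)

Group: 5t(12t - 7k) + (-4k - 11)(12t - 7k); both groups contain (12t - 7k).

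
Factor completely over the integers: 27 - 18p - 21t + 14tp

(2p - 3)(7t - 9)

Group as (14tp - 21t) + (-18p + 27) = 7t(2p - 3) - 9(2p - 3).
Both groups share the factor (2p - 3).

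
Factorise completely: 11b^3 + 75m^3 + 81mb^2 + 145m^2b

Group: 5m(15m^2 + 26mb + 11b^2) + b(15m^2 + 26mb + 11b^2); both groups contain (15m^2 + 26mb + 11b^2), so (5m + b) is a factor with cofactor 15m^2 + 26mb + 11b^2.
The cofactor groups again: 15m^2 + 26mb + 11b^2 = m(15m + 11b) + b(15m + 11b); both groups contain (15m + 11b), giving (m + b)(15m + 11b).

(15m + 11b)(5m + b)(m + b)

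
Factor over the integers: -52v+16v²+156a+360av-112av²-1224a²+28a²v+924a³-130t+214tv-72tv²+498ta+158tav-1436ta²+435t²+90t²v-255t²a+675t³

(15t-11a-4v+13)(5t-6a+2v)(9t+14a-2)

Group: 15t(45t²+16ta+18tv-10t-84a²+28av+12a-4v) + (-11a-4v+13)(45t²+16ta+18tv-10t-84a²+28av+12a-4v); both groups contain (45t²+16ta+18tv-10t-84a²+28av+12a-4v), so (15t-11a-4v+13) is a factor with cofactor 45t²+16ta+18tv-10t-84a²+28av+12a-4v.
The cofactor groups again: 45t²+16ta+18tv-10t-84a²+28av+12a-4v = 9t(5t-6a+2v) + (14a-2)(5t-6a+2v); both groups contain (5t-6a+2v), giving (9t+14a-2)(5t-6a+2v).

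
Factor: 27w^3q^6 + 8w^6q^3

q^3w^3(2w + 3q)(4w^2 - 6wq + 9q^2)

Pull out the common factor w^3q^3, leaving 8w^3 + 27q^3.
Recognize a sum of cubes with the parts 3q and 2w.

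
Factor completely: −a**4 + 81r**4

Difference of squares twice: with A = 3r and B = a, A⁴ − B⁴ = (A² − B²)(A² + B²), and A² − B² factors again.

(3r − a)(3r + a)(9r**2 + a**2)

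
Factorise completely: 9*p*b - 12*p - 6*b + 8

Group as (9*p*b - 12*p) + (-6*b + 8) = 3*p*(3*b - 4) - 2*(3*b - 4).
Both groups share the factor (3*b - 4).

(3*b - 4)*(3*p - 2)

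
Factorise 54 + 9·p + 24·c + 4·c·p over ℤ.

Group as (4·c·p + 24·c) + (9·p + 54) = 4·c·(p + 6) + 9·(p + 6).
Both groups share the factor (p + 6).

(4·c + 9)·(p + 6)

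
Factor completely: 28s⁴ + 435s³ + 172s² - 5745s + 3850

Among the possible rational roots, s = -5 is a root, giving the factor (s + 5) and quotient 28s³ + 295s² - 1303s + 770.
Continuing, s = 11/4 is a root, so (4s - 11) divides it; the quotient is 7s² + 93s - 70.
The remaining quadratic factors as (s + 14)(7s - 5).

(4s - 11)(7s - 5)(s + 14)(s + 5)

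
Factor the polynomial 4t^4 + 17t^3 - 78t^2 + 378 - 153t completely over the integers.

Trying the rational-root candidates, t = -3 is a root, so (t + 3) divides it; the quotient is 4t^3 + 5t^2 - 93t + 126.
Next, t = 7/4 is a root, giving the factor (4t - 7) and quotient t^2 + 3t - 18.
The remaining quadratic factors as (t - 3)(t + 6).

(4t - 7)(t + 3)(t + 6)(t - 3)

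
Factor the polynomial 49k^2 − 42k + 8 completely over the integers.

(7k − 2)(7k − 4)

Need a pair with product 49·8 = 392 and sum −42: that's −28 and −14.
Split the middle term: 49k^2 − 28k − 14k + 8 = 7k(7k − 4) − 2(7k − 4).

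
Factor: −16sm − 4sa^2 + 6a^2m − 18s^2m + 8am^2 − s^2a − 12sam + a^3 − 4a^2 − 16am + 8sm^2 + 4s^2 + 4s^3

(4s − a − 2m + 4)(s − a − 4m)(s + a)

Group: s(4s^2 − 5sa − 18sm + 4s + a^2 + 6am − 4a + 8m^2 − 16m) + a(4s^2 − 5sa − 18sm + 4s + a^2 + 6am − 4a + 8m^2 − 16m); both groups contain (4s^2 − 5sa − 18sm + 4s + a^2 + 6am − 4a + 8m^2 − 16m), so (s + a) is a factor with cofactor 4s^2 − 5sa − 18sm + 4s + a^2 + 6am − 4a + 8m^2 − 16m.
The cofactor groups again: 4s^2 − 5sa − 18sm + 4s + a^2 + 6am − 4a + 8m^2 − 16m = 4s(s − a − 4m) + (−a − 2m + 4)(s − a − 4m); both groups contain (s − a − 4m), giving (4s − a − 2m + 4)(s − a − 4m).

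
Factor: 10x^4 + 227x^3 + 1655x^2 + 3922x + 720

(2x + 9)(5x + 1)(x + 10)(x + 8)

Among the possible rational roots, x = -9/2 is a root, so (2x + 9) divides it; the quotient is 5x^3 + 91x^2 + 418x + 80.
Next, x = -8 is a root, so (x + 8) is a factor; dividing leaves 5x^2 + 51x + 10.
The remaining quadratic factors as (x + 10)(5x + 1).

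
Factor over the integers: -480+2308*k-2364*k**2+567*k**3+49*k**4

(7*k-2)*(7*k-8)*(k+15)*(k-2)

Trying the rational-root candidates, k = 2/7 is a root, giving the factor (7*k-2) and quotient 7*k**3+83*k**2-314*k+240.
Next, k = 8/7 is a root, giving the factor (7*k-8) and quotient k**2+13*k-30.
The remaining quadratic factors as (k-2)(k+15).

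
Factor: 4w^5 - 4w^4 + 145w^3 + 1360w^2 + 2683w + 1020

Trying the rational-root candidates, w = -1/2 is a root, so (2w + 1) is a factor; dividing leaves 2w^4 - 3w^3 + 74w^2 + 643w + 1020.
Continuing, w = -3 is a root, so (w + 3) is a factor; dividing leaves 2w^3 - 9w^2 + 101w + 340.
Next, w = -5/2 is a root, so (2w + 5) is a factor; dividing leaves w^2 - 7w + 68.
The quadratic w^2 - 7w + 68 has discriminant -223 < 0 and is irreducible over ℤ.

(2w + 1)(2w + 5)(w + 3)(w^2 - 7w + 68)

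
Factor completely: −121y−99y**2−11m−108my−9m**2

−(9m+9y+11)(m+11y)

Group: −m(9m+9y+11) − 11y(9m+9y+11); both groups contain (9m+9y+11).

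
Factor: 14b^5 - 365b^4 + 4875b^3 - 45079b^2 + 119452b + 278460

Among the possible rational roots, b = 14 is a root, giving the factor (b - 14) and quotient 14b^4 - 169b^3 + 2509b^2 - 9953b - 19890.
Then b = 13/2 is a root, so (2b - 13) is a factor; dividing leaves 7b^3 - 39b^2 + 1001b + 1530.
Continuing, b = -10/7 is a root, giving the factor (7b + 10) and quotient b^2 - 7b + 153.
The quadratic b^2 - 7b + 153 has discriminant -563 < 0 and is irreducible over ℤ.

(2b - 13)(7b + 10)(b - 14)(b^2 - 7b + 153)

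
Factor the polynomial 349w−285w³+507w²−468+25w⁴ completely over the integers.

(5w−13)(5w−4)(w+1)(w−9)

Trying the rational-root candidates, w = 13/5 is a root, giving the factor (5w−13) and quotient 5w³−44w²−13w+36.
Next, w = −1 is a root, giving the factor (w+1) and quotient 5w²−49w+36.
The remaining quadratic factors as (5w−4)(w−9).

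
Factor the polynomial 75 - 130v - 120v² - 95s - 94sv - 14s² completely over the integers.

-(2s + 10v + 15)(7s + 12v - 5)

Group: -2s(7s + 12v - 5) + (-10v - 15)(7s + 12v - 5); both groups contain (7s + 12v - 5).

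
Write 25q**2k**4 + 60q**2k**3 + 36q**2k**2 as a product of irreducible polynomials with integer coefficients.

Pull out the common factor q**2k**2, leaving 25k**2 + 60k + 36.
Recognize a perfect-square trinomial with the parts 5k and 6.

k**2q**2(5k + 6)**2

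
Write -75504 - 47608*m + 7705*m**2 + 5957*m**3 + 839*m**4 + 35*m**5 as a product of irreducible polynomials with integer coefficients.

(5*m - 13)*(7*m + 11)*(m + 12)*(m**2 + 13*m + 44)

Among the possible rational roots, m = 13/5 is a root, giving the factor (5*m - 13) and quotient 7*m**4 + 186*m**3 + 1675*m**2 + 5896*m + 5808.
Next, m = -11/7 is a root, so (7*m + 11) is a factor; dividing leaves m**3 + 25*m**2 + 200*m + 528.
Continuing, m = -12 is a root, giving the factor (m + 12) and quotient m**2 + 13*m + 44.
The quadratic m**2 + 13*m + 44 has discriminant -7 < 0 and is irreducible over ℤ.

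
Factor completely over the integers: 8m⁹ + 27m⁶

m⁶(2m + 3)(4m² - 6m + 9)

Factor out m⁶ first: what remains is 8m³ + 27.
Recognize a sum of cubes with the parts 3 and 2m.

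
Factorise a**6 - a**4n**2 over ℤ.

a**4(a + n)(a - n)

Every term has a factor of a**4; factoring it out leaves a**2 - n**2.
Recognize a difference of squares with the parts a and n.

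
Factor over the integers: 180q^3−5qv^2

Every term has a factor of 5q. Then 36q^2−v^2 = (6q)² − (v)².

5q(6q+v)(6q−v)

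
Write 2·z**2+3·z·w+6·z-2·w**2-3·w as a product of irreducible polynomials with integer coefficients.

Group: z·(2·z-w) + (2·w+3)·(2·z-w); both groups contain (2·z-w).

(2·z-w)·(z+2·w+3)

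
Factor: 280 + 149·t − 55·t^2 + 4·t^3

(4·t + 5)·(t − 7)·(t − 8)

Testing divisors of the constant over divisors of the leading coefficient, t = 7 is a root, giving the factor (t − 7) and quotient 4·t^2 − 27·t − 40.
The remaining quadratic factors as (4·t + 5)(t − 8).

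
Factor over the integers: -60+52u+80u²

Pull out the common factor 4, then factor the remaining trinomial.

4(4u+5)(5u-3)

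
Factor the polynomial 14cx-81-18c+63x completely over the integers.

Group as (14cx-18c) + (63x-81) = 2c(7x-9) + 9(7x-9).
Both groups share the factor (7x-9).

(2c+9)(7x-9)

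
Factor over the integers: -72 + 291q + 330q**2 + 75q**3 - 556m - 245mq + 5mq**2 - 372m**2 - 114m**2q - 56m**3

Group: 2m(-28m**2 - 15mq - 60m + 25q**2 + 35q - 8) + (3q + 9)(-28m**2 - 15mq - 60m + 25q**2 + 35q - 8); both groups contain (-28m**2 - 15mq - 60m + 25q**2 + 35q - 8), so (2m + 3q + 9) is a factor with cofactor -28m**2 - 15mq - 60m + 25q**2 + 35q - 8.
The cofactor groups again: -28m**2 - 15mq - 60m + 25q**2 + 35q - 8 = -4m(7m - 5q + 1) + (-5q - 8)(7m - 5q + 1); both groups contain (7m - 5q + 1), giving -(4m + 5q + 8)(7m - 5q + 1).

-(2m + 3q + 9)(4m + 5q + 8)(7m - 5q + 1)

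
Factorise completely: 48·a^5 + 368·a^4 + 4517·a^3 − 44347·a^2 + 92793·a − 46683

Testing divisors of the constant over divisors of the leading coefficient, a = 13/4 is a root, so (4·a − 13) divides it; the quotient is 12·a^4 + 131·a^3 + 1555·a^2 − 6033·a + 3591.
Continuing, a = 3/4 is a root, giving the factor (4·a − 3) and quotient 3·a^3 + 35·a^2 + 415·a − 1197.
Then a = 7/3 is a root, giving the factor (3·a − 7) and quotient a^2 + 14·a + 171.
The quadratic a^2 + 14·a + 171 has discriminant −488 < 0 and is irreducible over ℤ.

(3·a − 7)·(4·a − 13)·(4·a − 3)·(a^2 + 14·a + 171)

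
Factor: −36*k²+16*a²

4*(2*a+3*k)*(2*a−3*k)

Factor out 4, leaving 4*a²−9*k², which is a difference of two squares.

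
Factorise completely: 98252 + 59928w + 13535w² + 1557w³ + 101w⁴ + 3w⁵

Testing divisors of the constant over divisors of the leading coefficient, w = -7 is a root, so (w + 7) is a factor; dividing leaves 3w⁴ + 80w³ + 997w² + 6556w + 14036.
Then w = -11/3 is a root, so (3w + 11) divides it; the quotient is w³ + 23w² + 248w + 1276.
Then w = -11 is a root, giving the factor (w + 11) and quotient w² + 12w + 116.
The quadratic w² + 12w + 116 has discriminant -320 < 0 and is irreducible over ℤ.

(3w + 11)(w + 11)(w + 7)(w² + 12w + 116)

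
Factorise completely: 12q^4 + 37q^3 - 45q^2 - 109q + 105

(3q + 7)(4q - 5)(q + 3)(q - 1)

Testing divisors of the constant over divisors of the leading coefficient, q = -3 is a root, giving the factor (q + 3) and quotient 12q^3 + q^2 - 48q + 35.
Next, q = 1 is a root, giving the factor (q - 1) and quotient 12q^2 + 13q - 35.
The remaining quadratic factors as (3q + 7)(4q - 5).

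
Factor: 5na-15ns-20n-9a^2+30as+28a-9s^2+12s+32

Group: 5n(a-3s-4) + (-9a+3s-8)(a-3s-4); both groups contain (a-3s-4).

(5n-9a+3s-8)(a-3s-4)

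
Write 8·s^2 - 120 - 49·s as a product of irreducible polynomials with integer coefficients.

(8·s + 15)·(s - 8)

Need a pair with product 8·(-120) = -960 and sum -49: that's 15 and -64.
Split the middle term: 8·s^2 + 15·s - 64·s - 120 = s·(8·s + 15) - 8·(8·s + 15).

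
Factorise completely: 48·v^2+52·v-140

4·(3·v+7)·(4·v-5)

Pull out the common factor 4, then factor the remaining trinomial.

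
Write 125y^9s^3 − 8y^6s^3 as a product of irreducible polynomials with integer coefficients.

s^3y^6(5y − 2)(25y^2 + 10y + 4)

Every term has a factor of y^6s^3; factoring it out leaves 125y^3 − 8.
Recognize a difference of cubes with the parts 5y and 2.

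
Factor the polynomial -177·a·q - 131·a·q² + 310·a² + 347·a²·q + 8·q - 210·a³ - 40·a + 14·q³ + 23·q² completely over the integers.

-(5·a - q)·(6·a - 7·q - 8)·(7·a - 2·q - 1)

Group: 6·a·(-35·a² + 17·a·q + 5·a - 2·q² - q) + (-7·q - 8)·(-35·a² + 17·a·q + 5·a - 2·q² - q); both groups contain (-35·a² + 17·a·q + 5·a - 2·q² - q), so (6·a - 7·q - 8) is a factor with cofactor -35·a² + 17·a·q + 5·a - 2·q² - q.
The cofactor groups again: -35·a² + 17·a·q + 5·a - 2·q² - q = -7·a·(5·a - q) + (2·q + 1)·(5·a - q); both groups contain (5·a - q), giving -(7·a - 2·q - 1)·(5·a - q).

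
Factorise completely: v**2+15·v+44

Two integers with product 44 and sum 15 are 4 and 11.

(v+11)·(v+4)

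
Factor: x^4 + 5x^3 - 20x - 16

(x + 1)(x + 2)(x + 4)(x - 2)

Among the possible rational roots, x = -2 is a root, so (x + 2) is a factor; dividing leaves x^3 + 3x^2 - 6x - 8.
Then x = -1 is a root, giving the factor (x + 1) and quotient x^2 + 2x - 8.
The remaining quadratic factors as (x - 2)(x + 4).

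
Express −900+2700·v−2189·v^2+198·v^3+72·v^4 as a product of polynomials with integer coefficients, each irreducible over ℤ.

(2·v+15)·(3·v−10)·(3·v−2)·(4·v−3)

Among the possible rational roots, v = 3/4 is a root, so (4·v−3) is a factor; dividing leaves 18·v^3+63·v^2−500·v+300.
Then v = −15/2 is a root, giving the factor (2·v+15) and quotient 9·v^2−36·v+20.
The remaining quadratic factors as (3·v−2)(3·v−10).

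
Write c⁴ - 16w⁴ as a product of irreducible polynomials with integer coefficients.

(c)⁴ − (2w)⁴ = ((c)² − (2w)²)((c)² + (2w)²); the first factor splits again, the second (c² + 4w²) is irreducible.

(c + 2w)(c - 2w)(c² + 4w²)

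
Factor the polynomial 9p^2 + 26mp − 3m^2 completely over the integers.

−(3m + p)(m − 9p)

Group: −3m(m − 9p) − p(m − 9p); both groups contain (m − 9p).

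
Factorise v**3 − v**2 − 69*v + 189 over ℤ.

(v + 9)*(v − 3)*(v − 7)

By the rational root theorem, v = −9 is a root, so (v + 9) divides it; the quotient is v**2 − 10*v + 21.
The remaining quadratic factors as (v − 3)(v − 7).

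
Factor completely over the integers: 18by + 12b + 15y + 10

(3y + 2)(6b + 5)

Group as (18by + 12b) + (15y + 10) = 6b(3y + 2) + 5(3y + 2).
Both groups share the factor (3y + 2).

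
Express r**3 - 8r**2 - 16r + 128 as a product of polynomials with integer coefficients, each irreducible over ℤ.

Trying the rational-root candidates, r = 4 is a root, so (r - 4) divides it; the quotient is r**2 - 4r - 32.
The remaining quadratic factors as (r + 4)(r - 8).

(r + 4)(r - 4)(r - 8)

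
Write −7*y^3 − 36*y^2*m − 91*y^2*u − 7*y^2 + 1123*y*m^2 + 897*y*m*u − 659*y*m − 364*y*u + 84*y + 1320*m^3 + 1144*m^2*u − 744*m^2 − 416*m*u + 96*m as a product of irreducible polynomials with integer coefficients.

Group: y*(−7*y^2 − 113*y*m − 91*y*u + 21*y − 120*m^2 − 104*m*u + 24*m) + (−11*m + 4)*(−7*y^2 − 113*y*m − 91*y*u + 21*y − 120*m^2 − 104*m*u + 24*m); both groups contain (−7*y^2 − 113*y*m − 91*y*u + 21*y − 120*m^2 − 104*m*u + 24*m), so (y − 11*m + 4) is a factor with cofactor −7*y^2 − 113*y*m − 91*y*u + 21*y − 120*m^2 − 104*m*u + 24*m.
The cofactor groups again: −7*y^2 − 113*y*m − 91*y*u + 21*y − 120*m^2 − 104*m*u + 24*m = −y*(7*y + 8*m) + (−15*m − 13*u + 3)*(7*y + 8*m); both groups contain (7*y + 8*m), giving −(y + 15*m + 13*u − 3)*(7*y + 8*m).

−(y − 11*m + 4)*(y + 15*m + 13*u − 3)*(7*y + 8*m)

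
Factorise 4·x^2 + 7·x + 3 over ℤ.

(4·x + 3)·(x + 1)

Need a pair with product 4·3 = 12 and sum 7: that's 3 and 4.
Split the middle term: 4·x^2 + 3·x + 4·x + 3 = x·(4·x + 3) + (4·x + 3).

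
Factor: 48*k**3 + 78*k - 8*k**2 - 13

Group as (48*k**3 + 78*k) + (-8*k**2 - 13) = 6*k*(8*k**2 + 13) - (8*k**2 + 13).
Both groups share the factor (8*k**2 + 13).

(6*k - 1)*(8*k**2 + 13)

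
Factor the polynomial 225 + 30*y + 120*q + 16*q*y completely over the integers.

(2*y + 15)*(8*q + 15)

Group as (16*q*y + 120*q) + (30*y + 225) = 8*q*(2*y + 15) + 15*(2*y + 15).
Both groups share the factor (2*y + 15).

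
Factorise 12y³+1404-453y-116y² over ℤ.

Trying the rational-root candidates, y = 12 is a root, giving the factor (y-12) and quotient 12y²+28y-117.
The remaining quadratic factors as (2y+9)(6y-13).

(2y+9)(6y-13)(y-12)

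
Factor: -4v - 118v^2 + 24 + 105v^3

Trying the rational-root candidates, v = -2/5 is a root, so (5v + 2) divides it; the quotient is 21v^2 - 32v + 12.
The remaining quadratic factors as (7v - 6)(3v - 2).

(3v - 2)(5v + 2)(7v - 6)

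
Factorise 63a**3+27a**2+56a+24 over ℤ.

(7a+3)(9a**2+8)

Group as (63a**3+56a) + (27a**2+24) = 7a(9a**2+8) + 3(9a**2+8).
Both groups share the factor (9a**2+8).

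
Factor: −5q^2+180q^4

Every term has a factor of 5q^2. Then 36q^2−1 = (6q)² − (1)².

5q^2(6q+1)(6q−1)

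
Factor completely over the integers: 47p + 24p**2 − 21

(3p + 7)(8p − 3)

Need a pair with product 24·(−21) = −504 and sum 47: that's 56 and −9.
Split the middle term: 24p**2 + 56p − 9p − 21 = 8p(3p + 7) − 3(3p + 7).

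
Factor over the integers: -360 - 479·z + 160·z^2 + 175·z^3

(5·z + 9)·(5·z - 8)·(7·z + 5)

Among the possible rational roots, z = -5/7 is a root, giving the factor (7·z + 5) and quotient 25·z^2 + 5·z - 72.
The remaining quadratic factors as (5·z - 8)(5·z + 9).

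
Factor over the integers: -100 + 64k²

Pull out the common factor 4; 16k² - 25 is a difference of squares.

4(4k + 5)(4k - 5)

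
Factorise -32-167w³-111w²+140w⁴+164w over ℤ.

By the rational root theorem, w = -1 is a root, so (w+1) divides it; the quotient is 140w³-307w²+196w-32.
Continuing, w = 8/7 is a root, so (7w-8) is a factor; dividing leaves 20w²-21w+4.
The remaining quadratic factors as (5w-4)(4w-1).

(4w-1)(5w-4)(7w-8)(w+1)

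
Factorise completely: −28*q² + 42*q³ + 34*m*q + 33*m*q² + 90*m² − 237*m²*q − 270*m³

Group: 9*m*(−30*m² − 3*m*q + 10*m + 6*q² − 4*q) + 7*q*(−30*m² − 3*m*q + 10*m + 6*q² − 4*q); both groups contain (−30*m² − 3*m*q + 10*m + 6*q² − 4*q), so (9*m + 7*q) is a factor with cofactor −30*m² − 3*m*q + 10*m + 6*q² − 4*q.
The cofactor groups again: −30*m² − 3*m*q + 10*m + 6*q² − 4*q = −5*m*(6*m + 3*q − 2) + 2*q*(6*m + 3*q − 2); both groups contain (6*m + 3*q − 2), giving −(5*m − 2*q)*(6*m + 3*q − 2).

−(5*m − 2*q)*(6*m + 3*q − 2)*(9*m + 7*q)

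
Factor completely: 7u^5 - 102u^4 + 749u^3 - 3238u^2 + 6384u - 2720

Among the possible rational roots, u = 5 is a root, giving the factor (u - 5) and quotient 7u^4 - 67u^3 + 414u^2 - 1168u + 544.
Then u = 4 is a root, so (u - 4) divides it; the quotient is 7u^3 - 39u^2 + 258u - 136.
Next, u = 4/7 is a root, so (7u - 4) is a factor; dividing leaves u^2 - 5u + 34.
The quadratic u^2 - 5u + 34 has discriminant -111 < 0 and is irreducible over ℤ.

(7u - 4)(u - 4)(u - 5)(u^2 - 5u + 34)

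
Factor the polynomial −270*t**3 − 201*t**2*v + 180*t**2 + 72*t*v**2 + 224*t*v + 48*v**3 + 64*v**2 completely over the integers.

−(5*t + 4*v)*(6*t − 3*v − 4)*(9*t + 4*v)

Group: 9*t*(−30*t**2 − 9*t*v + 20*t + 12*v**2 + 16*v) + 4*v*(−30*t**2 − 9*t*v + 20*t + 12*v**2 + 16*v); both groups contain (−30*t**2 − 9*t*v + 20*t + 12*v**2 + 16*v), so (9*t + 4*v) is a factor with cofactor −30*t**2 − 9*t*v + 20*t + 12*v**2 + 16*v.
The cofactor groups again: −30*t**2 − 9*t*v + 20*t + 12*v**2 + 16*v = −5*t*(6*t − 3*v − 4) − 4*v*(6*t − 3*v − 4); both groups contain (6*t − 3*v − 4), giving −(5*t + 4*v)*(6*t − 3*v − 4).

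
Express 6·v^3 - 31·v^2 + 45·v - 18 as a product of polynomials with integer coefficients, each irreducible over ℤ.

(2·v - 3)·(3·v - 2)·(v - 3)

By the rational root theorem, v = 2/3 is a root, so (3·v - 2) is a factor; dividing leaves 2·v^2 - 9·v + 9.
The remaining quadratic factors as (v - 3)(2·v - 3).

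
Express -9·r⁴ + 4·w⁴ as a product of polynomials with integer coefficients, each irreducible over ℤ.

Recognize a difference of squares with the parts 2·w² and 3·r².

-(3·r² + 2·w²)·(3·r² - 2·w²)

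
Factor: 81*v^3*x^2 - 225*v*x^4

9*v*x^2*(3*v + 5*x)*(3*v - 5*x)

Factor out 9*v*x^2, leaving 9*v^2 - 25*x^2, which is a difference of two squares.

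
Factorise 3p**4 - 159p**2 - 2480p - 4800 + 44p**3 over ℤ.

(3p + 8)(p + 15)(p + 5)(p - 8)

By the rational root theorem, p = -5 is a root, giving the factor (p + 5) and quotient 3p**3 + 29p**2 - 304p - 960.
Then p = -15 is a root, so (p + 15) divides it; the quotient is 3p**2 - 16p - 64.
The remaining quadratic factors as (p - 8)(3p + 8).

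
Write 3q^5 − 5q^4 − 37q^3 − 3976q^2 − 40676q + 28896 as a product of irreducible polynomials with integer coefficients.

(3q − 2)(q + 8)(q − 14)(q^2 + 5q + 129)

Testing divisors of the constant over divisors of the leading coefficient, q = 14 is a root, so (q − 14) is a factor; dividing leaves 3q^4 + 37q^3 + 481q^2 + 2758q − 2064.
Next, q = −8 is a root, so (q + 8) divides it; the quotient is 3q^3 + 13q^2 + 377q − 258.
Continuing, q = 2/3 is a root, giving the factor (3q − 2) and quotient q^2 + 5q + 129.
The quadratic q^2 + 5q + 129 has discriminant −491 < 0 and is irreducible over ℤ.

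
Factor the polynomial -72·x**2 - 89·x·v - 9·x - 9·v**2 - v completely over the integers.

-(8·x + 9·v + 1)·(9·x + v)

Group: -8·x·(9·x + v) + (-9·v - 1)·(9·x + v); both groups contain (9·x + v).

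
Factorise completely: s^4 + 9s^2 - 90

Substitute u = s^2 to get a quadratic in u, then factor.
s^2 - 6 is irreducible over ℤ (6 is not a perfect square).
s^2 + 15 is irreducible over ℤ (always positive, so no real roots).

(s^2 + 15)(s^2 - 6)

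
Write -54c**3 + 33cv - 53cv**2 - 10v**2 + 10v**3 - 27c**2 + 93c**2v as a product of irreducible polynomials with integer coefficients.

-(2c - v + 1)(3c - 2v)(9c - 5v)

Group: 2c(-27c**2 + 33cv - 10v**2) + (-v + 1)(-27c**2 + 33cv - 10v**2); both groups contain (-27c**2 + 33cv - 10v**2), so (2c - v + 1) is a factor with cofactor -27c**2 + 33cv - 10v**2.
The cofactor groups again: -27c**2 + 33cv - 10v**2 = -9c(3c - 2v) + 5v(3c - 2v); both groups contain (3c - 2v), giving -(9c - 5v)(3c - 2v).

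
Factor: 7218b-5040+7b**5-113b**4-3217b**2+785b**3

Trying the rational-root candidates, b = 8/7 is a root, so (7b-8) is a factor; dividing leaves b**4-15b**3+95b**2-351b+630.
Next, b = 6 is a root, so (b-6) divides it; the quotient is b**3-9b**2+41b-105.
Continuing, b = 5 is a root, so (b-5) is a factor; dividing leaves b**2-4b+21.
The quadratic b**2-4b+21 has discriminant -68 < 0 and is irreducible over ℤ.

(7b-8)(b-5)(b-6)(b**2-4b+21)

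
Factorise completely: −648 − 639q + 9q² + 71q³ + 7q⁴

(7q + 8)(q + 3)(q + 9)(q − 3)

Trying the rational-root candidates, q = −9 is a root, giving the factor (q + 9) and quotient 7q³ + 8q² − 63q − 72.
Continuing, q = −3 is a root, so (q + 3) is a factor; dividing leaves 7q² − 13q − 24.
The remaining quadratic factors as (7q + 8)(q − 3).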